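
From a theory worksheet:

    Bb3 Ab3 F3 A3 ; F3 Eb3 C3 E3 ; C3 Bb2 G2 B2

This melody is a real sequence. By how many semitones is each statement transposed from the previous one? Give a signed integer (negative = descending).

-5

Taking 4-note groups, the heads are Bb3, F3, C3: the pattern moves down a 4th.
Counting half-steps from Bb3 to F3: -5.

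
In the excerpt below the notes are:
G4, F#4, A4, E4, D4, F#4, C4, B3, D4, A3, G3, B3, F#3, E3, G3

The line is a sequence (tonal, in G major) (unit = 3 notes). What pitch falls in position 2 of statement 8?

F#2

With 3-note cells, note 2 of each statement runs F#4, D4, B3, G3, E3.
Each moves down a 3rd. Continuing: C3 → A2 → F#2.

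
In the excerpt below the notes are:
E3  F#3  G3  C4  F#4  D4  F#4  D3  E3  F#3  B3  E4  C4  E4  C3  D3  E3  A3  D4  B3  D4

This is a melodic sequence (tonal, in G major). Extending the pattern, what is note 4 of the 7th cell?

Grouping in 7s, the 4th note of each cell is C4, B3, A3.
Extending down a 2nd: G3 → F#3 → E3 → D3.

D3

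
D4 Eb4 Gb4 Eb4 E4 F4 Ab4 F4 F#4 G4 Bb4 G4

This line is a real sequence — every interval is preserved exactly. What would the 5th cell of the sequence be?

A#4 B4 D5 B4

Taking 4-note groups, the heads are D4, E4, F#4: the pattern moves up a 2nd.
Carrying on: G#4 → A#4.
So cell 5 is A#4 B4 D5 B4.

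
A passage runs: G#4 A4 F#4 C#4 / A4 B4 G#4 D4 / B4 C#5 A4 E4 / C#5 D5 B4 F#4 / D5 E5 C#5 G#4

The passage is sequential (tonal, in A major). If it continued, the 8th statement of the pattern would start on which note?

Unit = 4 notes; the statements start on G#4, A4, B4, C#5, D5, moving up a 2nd each time.
Continuing: E5 → F#5 → G#5. Statement 8 starts on G#5.

G#5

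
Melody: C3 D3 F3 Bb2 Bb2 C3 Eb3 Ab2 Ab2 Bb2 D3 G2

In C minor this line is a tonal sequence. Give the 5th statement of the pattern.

With a 4-note motive the entries are C3, Bb2, Ab2, each down a 2nd from the previous.
Extending down a 2nd: G2 → F2.
From F2 the diatonic shape gives F2 G2 Bb2 Eb2.

F2 G2 Bb2 Eb2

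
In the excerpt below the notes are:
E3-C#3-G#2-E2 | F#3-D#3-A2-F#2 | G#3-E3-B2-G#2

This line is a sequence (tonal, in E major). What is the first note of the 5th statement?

B3

Taking 4-note groups, the heads are E3, F#3, G#3: the pattern moves up a 2nd.
Continuing: A3 → B3. Statement 5 starts on B3.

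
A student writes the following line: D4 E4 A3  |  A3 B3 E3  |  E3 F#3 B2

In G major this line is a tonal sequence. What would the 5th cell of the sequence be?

F#2 G2 C2

With a 3-note motive the entries are D4, A3, E3, each down a 4th from the previous.
Extending down a 4th: B2 → F#2.
Statement 5 starts on F#2 and keeps the same diatonic contour: F#2 G2 C2.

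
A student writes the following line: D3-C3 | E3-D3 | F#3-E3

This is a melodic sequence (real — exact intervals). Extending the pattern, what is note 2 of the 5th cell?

With 2-note cells, note 2 of each statement runs C3, D3, E3.
Each moves up a 2nd. Continuing: F#3 → G#3.

G#3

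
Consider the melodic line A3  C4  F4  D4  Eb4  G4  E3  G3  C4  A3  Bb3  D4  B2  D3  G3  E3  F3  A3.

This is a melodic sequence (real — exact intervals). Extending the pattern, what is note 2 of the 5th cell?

E2

Grouping in 6s, the 2nd note of each cell is C4, G3, D3.
Carrying that down a 4th forward: A2 → E2.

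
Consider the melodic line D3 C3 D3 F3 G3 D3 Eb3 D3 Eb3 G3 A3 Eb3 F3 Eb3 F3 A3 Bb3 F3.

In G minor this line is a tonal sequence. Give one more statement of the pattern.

The 6-note cells begin on D3, Eb3, F3 — each up a 2nd from the last.
So cell 4 is G3 F3 G3 Bb3 C4 G3.

G3 F3 G3 Bb3 C4 G3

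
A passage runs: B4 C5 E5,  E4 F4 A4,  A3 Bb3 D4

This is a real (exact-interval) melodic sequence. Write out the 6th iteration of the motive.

C2 Db2 F2

Taking 3-note groups, the heads are B4, E4, A3: the pattern moves down a 5th.
Continuing the starts: D3 → G2 → C2.
Statement 6 starts on C2 and keeps the same exact contour: C2 Db2 F2.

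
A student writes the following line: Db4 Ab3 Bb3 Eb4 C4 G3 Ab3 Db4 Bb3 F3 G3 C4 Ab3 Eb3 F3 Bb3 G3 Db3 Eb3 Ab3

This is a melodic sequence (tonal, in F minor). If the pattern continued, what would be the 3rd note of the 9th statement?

With 4-note cells, note 3 of each statement runs Bb3, Ab3, G3, F3, Eb3.
Carrying that down a 2nd forward: Db3 → C3 → Bb2 → Ab2.

Ab2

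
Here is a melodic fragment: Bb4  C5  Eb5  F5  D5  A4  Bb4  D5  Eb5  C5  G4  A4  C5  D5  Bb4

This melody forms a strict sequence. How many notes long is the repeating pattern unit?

Try groups of 5 (3 cells in 15 notes):
Bb4 C5 Eb5 F5 D5 | A4 Bb4 D5 Eb5 C5 | G4 A4 C5 D5 Bb4
That's a consistent down a 2nd shift per cell, and no other grouping gives one.

5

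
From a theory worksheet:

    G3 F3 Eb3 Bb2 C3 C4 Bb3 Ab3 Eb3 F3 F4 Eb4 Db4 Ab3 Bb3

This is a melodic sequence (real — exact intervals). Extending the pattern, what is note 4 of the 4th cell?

With 5-note cells, note 4 of each statement runs Bb2, Eb3, Ab3.
One more up a 4th gives Db4.

Db4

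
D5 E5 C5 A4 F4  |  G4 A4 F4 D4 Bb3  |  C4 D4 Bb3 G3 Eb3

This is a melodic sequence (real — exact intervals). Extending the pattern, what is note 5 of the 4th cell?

With 5-note cells, note 5 of each statement runs F4, Bb3, Eb3.
One more down a 5th gives Ab2.

Ab2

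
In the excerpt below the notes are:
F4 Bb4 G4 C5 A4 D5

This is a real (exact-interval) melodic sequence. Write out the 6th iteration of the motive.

D#5 G#5

The 2-note cells begin on F4, G4, A4 — each up a 2nd from the last.
Carrying on: B4 → C#5 → D#5.
So cell 6 is D#5 G#5.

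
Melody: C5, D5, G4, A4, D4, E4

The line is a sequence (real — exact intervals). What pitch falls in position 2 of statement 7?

Grouping in 2s, the 2nd note of each cell is D5, A4, E4.
Carrying that down a 4th forward: B3 → F#3 → C#3 → G#2.

G#2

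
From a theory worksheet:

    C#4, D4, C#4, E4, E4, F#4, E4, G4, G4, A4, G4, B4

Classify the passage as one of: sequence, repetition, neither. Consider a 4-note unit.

Each 4-note cell is the previous one transposed up a 3rd.

sequence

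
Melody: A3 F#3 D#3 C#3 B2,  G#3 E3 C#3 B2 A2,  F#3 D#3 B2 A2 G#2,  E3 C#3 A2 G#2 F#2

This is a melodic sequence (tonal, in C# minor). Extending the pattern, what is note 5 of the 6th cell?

D#2

Grouping in 5s, the 5th note of each cell is B2, A2, G#2, F#2.
Carrying that down a 2nd forward: E2 → D#2.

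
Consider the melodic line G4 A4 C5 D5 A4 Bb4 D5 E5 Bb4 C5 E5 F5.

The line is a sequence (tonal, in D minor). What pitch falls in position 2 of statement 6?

F5

Grouping in 4s, the 2nd note of each cell is A4, Bb4, C5.
Each moves up a 2nd. Continuing: D5 → E5 → F5.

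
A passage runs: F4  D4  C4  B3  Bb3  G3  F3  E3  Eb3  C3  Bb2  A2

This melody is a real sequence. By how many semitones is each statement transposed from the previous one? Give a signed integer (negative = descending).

-7

Unit = 4 notes; the statements start on F4, Bb3, Eb3, moving down a 5th each time.
F4→Bb3 is 58 − 65 = -7 semitones.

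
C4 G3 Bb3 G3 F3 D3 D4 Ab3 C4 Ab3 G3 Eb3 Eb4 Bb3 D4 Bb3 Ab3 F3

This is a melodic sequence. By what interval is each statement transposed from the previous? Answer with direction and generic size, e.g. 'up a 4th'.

up a 2nd

The 6-note cells begin on C4, D4, Eb4 — each up a 2nd from the last.
C4 to D4 is up a 2nd.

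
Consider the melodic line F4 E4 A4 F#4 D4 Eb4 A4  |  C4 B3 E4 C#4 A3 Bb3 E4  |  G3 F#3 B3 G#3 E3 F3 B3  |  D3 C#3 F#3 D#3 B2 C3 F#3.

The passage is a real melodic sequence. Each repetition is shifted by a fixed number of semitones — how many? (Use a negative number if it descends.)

The 7-note cells begin on F4, C4, G3, D3 — each down a 4th from the last.
F4→C4 is 60 − 65 = -5 semitones.

-5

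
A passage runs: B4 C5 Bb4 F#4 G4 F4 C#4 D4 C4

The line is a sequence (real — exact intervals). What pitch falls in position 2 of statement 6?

B2

With 3-note cells, note 2 of each statement runs C5, G4, D4.
Carrying that down a 4th forward: A3 → E3 → B2.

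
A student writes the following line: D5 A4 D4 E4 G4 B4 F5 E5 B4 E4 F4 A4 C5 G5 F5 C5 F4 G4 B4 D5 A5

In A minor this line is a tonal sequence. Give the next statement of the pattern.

The 7-note cells begin on D5, E5, F5 — each up a 2nd from the last.
So cell 4 is G5 D5 G4 A4 C5 E5 B5.

G5 D5 G4 A4 C5 E5 B5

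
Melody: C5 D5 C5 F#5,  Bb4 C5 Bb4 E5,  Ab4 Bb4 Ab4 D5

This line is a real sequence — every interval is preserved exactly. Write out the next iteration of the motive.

Gb4 Ab4 Gb4 C5

With a 4-note motive the entries are C5, Bb4, Ab4, each down a 2nd from the previous.
From Gb4 the exact shape gives Gb4 Ab4 Gb4 C5.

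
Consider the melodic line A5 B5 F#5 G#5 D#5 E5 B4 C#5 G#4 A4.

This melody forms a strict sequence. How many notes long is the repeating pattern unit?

2

Try groups of 2 (5 cells in 10 notes):
A5 B5 | F#5 G#5 | D#5 E5 | B4 C#5 | G#4 A4
Every group is a transposition down a 3rd of the one before; no shorter unit works.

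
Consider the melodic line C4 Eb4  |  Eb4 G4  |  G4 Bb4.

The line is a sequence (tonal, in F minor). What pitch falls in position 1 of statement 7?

Ab5

The unit is 2 notes. Position-1 pitches of the 3 shown cells: C4, Eb4, G4.
Each moves up a 3rd. Continuing: Bb4 → Db5 → F5 → Ab5.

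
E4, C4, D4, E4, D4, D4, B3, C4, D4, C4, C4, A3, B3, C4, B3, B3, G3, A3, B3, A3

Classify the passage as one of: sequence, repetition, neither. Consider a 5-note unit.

sequence

Each 5-note cell is the previous one transposed down a 2nd.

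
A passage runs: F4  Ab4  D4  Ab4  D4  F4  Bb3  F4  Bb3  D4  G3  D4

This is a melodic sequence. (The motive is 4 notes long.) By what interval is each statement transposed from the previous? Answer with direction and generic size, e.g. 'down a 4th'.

down a 3rd

Unit = 4 notes; the statements start on F4, D4, Bb3, moving down a 3rd each time.
F4 to D4 is down a 3rd.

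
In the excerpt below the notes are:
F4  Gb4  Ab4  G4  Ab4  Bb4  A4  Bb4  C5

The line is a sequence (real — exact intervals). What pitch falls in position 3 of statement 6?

With 3-note cells, note 3 of each statement runs Ab4, Bb4, C5.
Each moves up a 2nd. Continuing: D5 → E5 → F#5.

F#5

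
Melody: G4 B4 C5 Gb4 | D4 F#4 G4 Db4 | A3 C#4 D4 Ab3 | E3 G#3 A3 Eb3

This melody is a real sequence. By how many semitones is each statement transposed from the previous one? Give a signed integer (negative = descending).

Unit = 4 notes; the statements start on G4, D4, A3, E3, moving down a 4th each time.
G4→D4 is 62 − 67 = -5 semitones.

-5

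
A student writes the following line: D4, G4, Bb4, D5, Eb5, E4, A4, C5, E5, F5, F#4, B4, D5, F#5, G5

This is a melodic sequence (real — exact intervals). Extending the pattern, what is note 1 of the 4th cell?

G#4

Grouping in 5s, the 1st note of each cell is D4, E4, F#4.
From F#4, up a 2nd gives G#4.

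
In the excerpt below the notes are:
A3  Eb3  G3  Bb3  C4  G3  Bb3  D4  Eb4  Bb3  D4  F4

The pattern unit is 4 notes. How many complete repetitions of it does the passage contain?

3

12 notes in groups of 4 gives 12/4 = 3 statements.
Starts: A3, C4, Eb4 — each up a 3rd.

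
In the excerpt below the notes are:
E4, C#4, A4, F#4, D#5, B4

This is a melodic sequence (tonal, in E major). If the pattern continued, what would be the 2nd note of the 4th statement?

The unit is 2 notes. Position-2 pitches of the 3 shown cells: C#4, F#4, B4.
One more up a 4th gives E5.

E5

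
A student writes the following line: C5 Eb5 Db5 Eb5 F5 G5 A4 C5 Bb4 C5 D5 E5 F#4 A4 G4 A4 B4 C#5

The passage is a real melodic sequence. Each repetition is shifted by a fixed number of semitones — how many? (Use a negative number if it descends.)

-3

Unit = 6 notes; the statements start on C5, A4, F#4, moving down a 3rd each time.
C5 to A4 spans -3 semitones.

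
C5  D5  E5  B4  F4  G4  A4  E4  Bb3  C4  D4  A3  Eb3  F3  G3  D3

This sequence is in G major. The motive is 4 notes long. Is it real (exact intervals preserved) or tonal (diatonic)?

Each cell has the same semitone pattern (2, 2, -5) — intervals are preserved exactly.
And F4 lies outside G major, so the sequence is real rather than tonal.

real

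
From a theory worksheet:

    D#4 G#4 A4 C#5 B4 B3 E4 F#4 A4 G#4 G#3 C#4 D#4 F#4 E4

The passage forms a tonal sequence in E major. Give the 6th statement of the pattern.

Unit = 5 notes; the statements start on D#4, B3, G#3, moving down a 3rd each time.
Extending down a 3rd: E3 → C#3 → A2.
Statement 6 starts on A2 and keeps the same diatonic contour: A2 D#3 E3 G#3 F#3.

A2 D#3 E3 G#3 F#3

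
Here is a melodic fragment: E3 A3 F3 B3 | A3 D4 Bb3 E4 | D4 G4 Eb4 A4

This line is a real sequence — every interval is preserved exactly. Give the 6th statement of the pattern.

F5 Bb5 Gb5 C6

The 4-note cells begin on E3, A3, D4 — each up a 4th from the last.
Continuing the starts: G4 → C5 → F5.
So cell 6 is F5 Bb5 Gb5 C6.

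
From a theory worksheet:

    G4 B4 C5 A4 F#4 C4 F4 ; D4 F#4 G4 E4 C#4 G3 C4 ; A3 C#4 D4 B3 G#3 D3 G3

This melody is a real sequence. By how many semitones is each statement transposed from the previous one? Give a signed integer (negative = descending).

Taking 7-note groups, the heads are G4, D4, A3: the pattern moves down a 4th.
G4→D4 is 62 − 67 = -5 semitones.

-5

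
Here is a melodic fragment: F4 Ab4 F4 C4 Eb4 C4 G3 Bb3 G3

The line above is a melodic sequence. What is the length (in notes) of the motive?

3

9 notes total. Splitting into 3 groups of 3:
F4 Ab4 F4 | C4 Eb4 C4 | G3 Bb3 G3
Each cell is the previous one down a 4th — so the unit is 3 notes.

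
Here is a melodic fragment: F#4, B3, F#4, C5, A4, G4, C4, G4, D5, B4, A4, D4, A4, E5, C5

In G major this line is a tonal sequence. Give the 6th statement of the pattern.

Unit = 5 notes; the statements start on F#4, G4, A4, moving up a 2nd each time.
Continuing the starts: B4 → C5 → D5.
So cell 6 is D5 G4 D5 A5 F#5.

D5 G4 D5 A5 F#5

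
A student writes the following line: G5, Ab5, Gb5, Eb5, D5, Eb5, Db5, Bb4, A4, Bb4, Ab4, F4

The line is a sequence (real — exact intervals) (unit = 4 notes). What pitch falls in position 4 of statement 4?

Grouping in 4s, the 4th note of each cell is Eb5, Bb4, F4.
From F4, down a 4th gives C4.

C4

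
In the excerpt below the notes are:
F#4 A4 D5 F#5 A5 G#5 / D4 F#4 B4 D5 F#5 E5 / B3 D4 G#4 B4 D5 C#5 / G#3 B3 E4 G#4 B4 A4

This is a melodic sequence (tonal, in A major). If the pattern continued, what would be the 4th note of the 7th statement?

A3

Grouping in 6s, the 4th note of each cell is F#5, D5, B4, G#4.
Carrying that down a 3rd forward: E4 → C#4 → A3.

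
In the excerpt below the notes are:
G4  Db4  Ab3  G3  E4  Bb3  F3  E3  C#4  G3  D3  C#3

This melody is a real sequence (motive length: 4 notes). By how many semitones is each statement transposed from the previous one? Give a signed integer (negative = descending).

Unit = 4 notes; the statements start on G4, E4, C#4, moving down a 3rd each time.
Counting half-steps from G4 to E4: -3.

-3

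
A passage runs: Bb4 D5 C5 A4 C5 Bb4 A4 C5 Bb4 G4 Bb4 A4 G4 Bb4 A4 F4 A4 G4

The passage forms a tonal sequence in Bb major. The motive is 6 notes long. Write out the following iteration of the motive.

F4 A4 G4 Eb4 G4 F4

With a 6-note motive the entries are Bb4, A4, G4, each down a 2nd from the previous.
From F4 the diatonic shape gives F4 A4 G4 Eb4 G4 F4.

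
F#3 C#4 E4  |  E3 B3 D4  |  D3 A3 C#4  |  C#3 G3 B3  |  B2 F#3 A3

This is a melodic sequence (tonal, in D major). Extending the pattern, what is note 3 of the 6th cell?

The unit is 3 notes. Position-3 pitches of the 5 shown cells: E4, D4, C#4, B3, A3.
Each moves down a 2nd; the next is G3.

G3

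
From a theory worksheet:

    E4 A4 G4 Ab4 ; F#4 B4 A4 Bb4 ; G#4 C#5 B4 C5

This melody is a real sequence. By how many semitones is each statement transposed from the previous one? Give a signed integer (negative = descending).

2

The 4-note cells begin on E4, F#4, G#4 — each up a 2nd from the last.
E4→F#4 is 66 − 64 = 2 semitones.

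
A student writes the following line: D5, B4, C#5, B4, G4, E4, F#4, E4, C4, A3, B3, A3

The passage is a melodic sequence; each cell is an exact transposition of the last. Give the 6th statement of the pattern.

Taking 4-note groups, the heads are D5, G4, C4: the pattern moves down a 5th.
Extending down a 5th: F3 → Bb2 → Eb2.
Statement 6 starts on Eb2 and keeps the same exact contour: Eb2 C2 D2 C2.

Eb2 C2 D2 C2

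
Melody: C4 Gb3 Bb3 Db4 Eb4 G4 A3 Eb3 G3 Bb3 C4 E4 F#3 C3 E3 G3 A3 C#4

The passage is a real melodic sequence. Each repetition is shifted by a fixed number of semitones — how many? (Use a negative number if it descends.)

With a 6-note motive the entries are C4, A3, F#3, each down a 3rd from the previous.
Counting half-steps from C4 to A3: -3.

-3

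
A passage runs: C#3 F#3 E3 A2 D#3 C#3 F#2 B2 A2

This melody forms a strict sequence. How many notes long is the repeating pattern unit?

3

Try groups of 3 (3 cells in 9 notes):
C#3 F#3 E3 | A2 D#3 C#3 | F#2 B2 A2
Every group is a transposition down a 3rd of the one before; no shorter unit works.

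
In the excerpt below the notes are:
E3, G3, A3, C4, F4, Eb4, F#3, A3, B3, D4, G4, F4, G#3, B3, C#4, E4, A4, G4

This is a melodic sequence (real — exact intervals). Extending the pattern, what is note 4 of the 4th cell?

With 6-note cells, note 4 of each statement runs C4, D4, E4.
From E4, up a 2nd gives F#4.

F#4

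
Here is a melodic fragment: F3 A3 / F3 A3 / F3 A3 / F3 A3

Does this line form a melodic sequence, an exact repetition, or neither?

Each 2-note cell is identical (F3 A3), restated at the same pitch.

repetition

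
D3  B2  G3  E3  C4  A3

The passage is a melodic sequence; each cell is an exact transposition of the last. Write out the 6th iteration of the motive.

Eb5 C5

Unit = 2 notes; the statements start on D3, G3, C4, moving up a 4th each time.
Extending up a 4th: F4 → Bb4 → Eb5.
From Eb5 the exact shape gives Eb5 C5.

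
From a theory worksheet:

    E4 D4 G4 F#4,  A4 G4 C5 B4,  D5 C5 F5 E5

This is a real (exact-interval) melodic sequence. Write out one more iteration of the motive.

The 4-note cells begin on E4, A4, D5 — each up a 4th from the last.
Statement 4 starts on G5 and keeps the same exact contour: G5 F5 Bb5 A5.

G5 F5 Bb5 A5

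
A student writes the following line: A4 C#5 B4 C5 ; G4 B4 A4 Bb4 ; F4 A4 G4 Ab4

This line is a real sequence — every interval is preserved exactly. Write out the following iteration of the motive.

Eb4 G4 F4 Gb4

Taking 4-note groups, the heads are A4, G4, F4: the pattern moves down a 2nd.
From Eb4 the exact shape gives Eb4 G4 F4 Gb4.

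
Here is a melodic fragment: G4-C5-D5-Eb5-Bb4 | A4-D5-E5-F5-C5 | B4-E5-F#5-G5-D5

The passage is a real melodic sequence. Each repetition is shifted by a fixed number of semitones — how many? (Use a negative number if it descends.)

Unit = 5 notes; the statements start on G4, A4, B4, moving up a 2nd each time.
G4 to A4 spans +2 semitones.

2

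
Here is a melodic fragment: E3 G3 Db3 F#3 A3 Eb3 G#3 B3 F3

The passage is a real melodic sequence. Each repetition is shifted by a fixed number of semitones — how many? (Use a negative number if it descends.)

2

Unit = 3 notes; the statements start on E3, F#3, G#3, moving up a 2nd each time.
E3 to F#3 spans +2 semitones.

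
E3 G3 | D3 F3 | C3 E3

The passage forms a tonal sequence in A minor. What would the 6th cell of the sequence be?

With a 2-note motive the entries are E3, D3, C3, each down a 2nd from the previous.
Carrying on: B2 → A2 → G2.
Statement 6 starts on G2 and keeps the same diatonic contour: G2 B2.

G2 B2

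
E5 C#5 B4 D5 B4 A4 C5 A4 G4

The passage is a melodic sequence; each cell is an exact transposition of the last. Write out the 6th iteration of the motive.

With a 3-note motive the entries are E5, D5, C5, each down a 2nd from the previous.
Extending down a 2nd: Bb4 → Ab4 → Gb4.
So cell 6 is Gb4 Eb4 Db4.

Gb4 Eb4 Db4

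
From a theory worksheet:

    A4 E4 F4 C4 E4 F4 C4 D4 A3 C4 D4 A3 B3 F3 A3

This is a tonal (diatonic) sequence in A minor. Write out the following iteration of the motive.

Taking 5-note groups, the heads are A4, F4, D4: the pattern moves down a 3rd.
So cell 4 is B3 F3 G3 D3 F3.

B3 F3 G3 D3 F3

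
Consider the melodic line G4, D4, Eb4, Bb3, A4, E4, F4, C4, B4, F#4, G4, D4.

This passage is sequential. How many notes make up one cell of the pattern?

Try groups of 4 (3 cells in 12 notes):
G4 D4 Eb4 Bb3 | A4 E4 F4 C4 | B4 F#4 G4 D4
That's a consistent up a 2nd shift per cell, and no other grouping gives one.

4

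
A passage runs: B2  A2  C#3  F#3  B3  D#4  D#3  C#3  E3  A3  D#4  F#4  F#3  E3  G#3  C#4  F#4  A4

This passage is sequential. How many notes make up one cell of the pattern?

6

There are 18 notes; a 6-note unit gives 3 cells:
B2 A2 C#3 F#3 B3 D#4 | D#3 C#3 E3 A3 D#4 F#4 | F#3 E3 G#3 C#4 F#4 A4
That's a consistent up a 3rd shift per cell, and no other grouping gives one.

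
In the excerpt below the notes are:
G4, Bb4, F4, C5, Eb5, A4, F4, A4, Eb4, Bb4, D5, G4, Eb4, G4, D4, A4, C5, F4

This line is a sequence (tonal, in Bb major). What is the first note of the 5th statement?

With a 6-note motive the entries are G4, F4, Eb4, each down a 2nd from the previous.
Extending the heads down a 2nd: D4 → C4.

C4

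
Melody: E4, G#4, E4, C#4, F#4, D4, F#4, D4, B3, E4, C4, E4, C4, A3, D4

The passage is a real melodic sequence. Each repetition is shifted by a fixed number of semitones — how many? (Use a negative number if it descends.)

-2

Taking 5-note groups, the heads are E4, D4, C4: the pattern moves down a 2nd.
E4→D4 is 62 − 64 = -2 semitones.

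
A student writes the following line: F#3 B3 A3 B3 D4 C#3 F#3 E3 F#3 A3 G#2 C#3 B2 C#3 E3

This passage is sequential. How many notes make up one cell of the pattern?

5

Try groups of 5 (3 cells in 15 notes):
F#3 B3 A3 B3 D4 | C#3 F#3 E3 F#3 A3 | G#2 C#3 B2 C#3 E3
Every group is a transposition down a 4th of the one before; no shorter unit works.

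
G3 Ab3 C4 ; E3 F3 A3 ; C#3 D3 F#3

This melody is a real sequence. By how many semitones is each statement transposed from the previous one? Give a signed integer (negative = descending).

-3

The 3-note cells begin on G3, E3, C#3 — each down a 3rd from the last.
G3→E3 is 52 − 55 = -3 semitones.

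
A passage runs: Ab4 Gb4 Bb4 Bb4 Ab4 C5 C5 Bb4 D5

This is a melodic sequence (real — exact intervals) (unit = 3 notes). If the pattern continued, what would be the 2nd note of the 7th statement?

With 3-note cells, note 2 of each statement runs Gb4, Ab4, Bb4.
Carrying that up a 2nd forward: C5 → D5 → E5 → F#5.

F#5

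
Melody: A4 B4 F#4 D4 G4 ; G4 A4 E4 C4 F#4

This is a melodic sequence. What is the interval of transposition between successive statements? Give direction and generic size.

down a 2nd

The 5-note cells begin on A4, G4 — each down a 2nd from the last.
A4 to G4 is down a 2nd.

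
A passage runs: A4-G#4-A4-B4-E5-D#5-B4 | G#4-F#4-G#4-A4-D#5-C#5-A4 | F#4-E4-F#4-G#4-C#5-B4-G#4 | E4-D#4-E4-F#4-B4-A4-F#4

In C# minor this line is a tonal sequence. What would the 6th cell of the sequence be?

The 7-note cells begin on A4, G#4, F#4, E4 — each down a 2nd from the last.
Carrying on: D#4 → C#4.
So cell 6 is C#4 B3 C#4 D#4 G#4 F#4 D#4.

C#4 B3 C#4 D#4 G#4 F#4 D#4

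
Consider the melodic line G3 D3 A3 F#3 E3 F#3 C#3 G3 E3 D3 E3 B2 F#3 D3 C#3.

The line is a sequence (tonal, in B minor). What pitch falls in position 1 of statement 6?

B2

With 5-note cells, note 1 of each statement runs G3, F#3, E3.
Carrying that down a 2nd forward: D3 → C#3 → B2.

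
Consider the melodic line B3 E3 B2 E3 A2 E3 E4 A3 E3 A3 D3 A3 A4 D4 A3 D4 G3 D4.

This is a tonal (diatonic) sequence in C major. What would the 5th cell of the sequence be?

G5 C5 G4 C5 F4 C5

With a 6-note motive the entries are B3, E4, A4, each up a 4th from the previous.
Carrying on: D5 → G5.
Statement 5 starts on G5 and keeps the same diatonic contour: G5 C5 G4 C5 F4 C5.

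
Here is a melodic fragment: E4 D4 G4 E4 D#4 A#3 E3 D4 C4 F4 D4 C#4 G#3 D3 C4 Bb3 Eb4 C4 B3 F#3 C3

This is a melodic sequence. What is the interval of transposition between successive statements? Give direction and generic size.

With a 7-note motive the entries are E4, D4, C4, each down a 2nd from the previous.
From E4 to D4: down a 2nd.

down a 2nd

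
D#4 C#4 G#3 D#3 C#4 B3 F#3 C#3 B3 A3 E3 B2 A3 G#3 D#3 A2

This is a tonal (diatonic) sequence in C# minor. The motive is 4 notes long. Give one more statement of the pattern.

G#3 F#3 C#3 G#2

Taking 4-note groups, the heads are D#4, C#4, B3, A3: the pattern moves down a 2nd.
So cell 5 is G#3 F#3 C#3 G#2.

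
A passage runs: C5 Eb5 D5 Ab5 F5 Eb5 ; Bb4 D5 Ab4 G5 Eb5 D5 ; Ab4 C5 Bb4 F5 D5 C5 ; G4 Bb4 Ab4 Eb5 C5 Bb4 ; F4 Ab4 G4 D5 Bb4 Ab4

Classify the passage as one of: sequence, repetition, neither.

Note 3 of cell 2 is Ab4; if this were a sequence it would be C5. No unit length gives a consistent transposition pattern.

neither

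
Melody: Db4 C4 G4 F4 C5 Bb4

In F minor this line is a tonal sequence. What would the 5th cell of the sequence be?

Bb5 Ab5

Unit = 2 notes; the statements start on Db4, G4, C5, moving up a 4th each time.
Continuing the starts: F5 → Bb5.
Statement 5 starts on Bb5 and keeps the same diatonic contour: Bb5 Ab5.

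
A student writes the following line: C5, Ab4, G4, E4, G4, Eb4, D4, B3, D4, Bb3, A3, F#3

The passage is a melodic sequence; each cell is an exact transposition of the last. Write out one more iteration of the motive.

A3 F3 E3 C#3

Unit = 4 notes; the statements start on C5, G4, D4, moving down a 4th each time.
Statement 4 starts on A3 and keeps the same exact contour: A3 F3 E3 C#3.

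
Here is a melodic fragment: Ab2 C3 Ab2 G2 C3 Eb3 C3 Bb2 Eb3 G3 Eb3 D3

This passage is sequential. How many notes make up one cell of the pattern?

There are 12 notes; a 4-note unit gives 3 cells:
Ab2 C3 Ab2 G2 | C3 Eb3 C3 Bb2 | Eb3 G3 Eb3 D3
Each cell is the previous one up a 3rd — so the unit is 4 notes.

4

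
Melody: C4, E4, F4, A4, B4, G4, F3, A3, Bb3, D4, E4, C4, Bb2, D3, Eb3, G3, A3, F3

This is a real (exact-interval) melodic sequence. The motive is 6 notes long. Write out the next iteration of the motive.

Unit = 6 notes; the statements start on C4, F3, Bb2, moving down a 5th each time.
Statement 4 starts on Eb2 and keeps the same exact contour: Eb2 G2 Ab2 C3 D3 Bb2.

Eb2 G2 Ab2 C3 D3 Bb2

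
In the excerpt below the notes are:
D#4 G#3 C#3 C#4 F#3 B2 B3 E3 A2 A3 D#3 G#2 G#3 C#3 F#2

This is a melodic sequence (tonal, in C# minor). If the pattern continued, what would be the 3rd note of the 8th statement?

C#2

The unit is 3 notes. Position-3 pitches of the 5 shown cells: C#3, B2, A2, G#2, F#2.
Each moves down a 2nd. Continuing: E2 → D#2 → C#2.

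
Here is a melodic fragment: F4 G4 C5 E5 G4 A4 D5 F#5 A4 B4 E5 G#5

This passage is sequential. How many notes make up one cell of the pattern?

4

Try groups of 4 (3 cells in 12 notes):
F4 G4 C5 E5 | G4 A4 D5 F#5 | A4 B4 E5 G#5
That's a consistent up a 2nd shift per cell, and no other grouping gives one.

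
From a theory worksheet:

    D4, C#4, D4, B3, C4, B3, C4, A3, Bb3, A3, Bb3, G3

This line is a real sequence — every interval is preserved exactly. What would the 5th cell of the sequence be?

Taking 4-note groups, the heads are D4, C4, Bb3: the pattern moves down a 2nd.
Extending down a 2nd: Ab3 → Gb3.
From Gb3 the exact shape gives Gb3 F3 Gb3 Eb3.

Gb3 F3 Gb3 Eb3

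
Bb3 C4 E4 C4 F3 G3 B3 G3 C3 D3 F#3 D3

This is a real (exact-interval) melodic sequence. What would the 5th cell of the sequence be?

D2 E2 G#2 E2

Taking 4-note groups, the heads are Bb3, F3, C3: the pattern moves down a 4th.
Extending down a 4th: G2 → D2.
Statement 5 starts on D2 and keeps the same exact contour: D2 E2 G#2 E2.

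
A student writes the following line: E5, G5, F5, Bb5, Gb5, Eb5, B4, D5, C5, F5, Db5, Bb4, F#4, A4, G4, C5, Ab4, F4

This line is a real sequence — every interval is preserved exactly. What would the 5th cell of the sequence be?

G#3 B3 A3 D4 Bb3 G3

Unit = 6 notes; the statements start on E5, B4, F#4, moving down a 4th each time.
Continuing the starts: C#4 → G#3.
From G#3 the exact shape gives G#3 B3 A3 D4 Bb3 G3.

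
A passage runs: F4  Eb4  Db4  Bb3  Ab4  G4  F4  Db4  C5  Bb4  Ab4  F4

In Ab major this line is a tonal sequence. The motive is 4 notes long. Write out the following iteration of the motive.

Eb5 Db5 C5 Ab4

Unit = 4 notes; the statements start on F4, Ab4, C5, moving up a 3rd each time.
Statement 4 starts on Eb5 and keeps the same diatonic contour: Eb5 Db5 C5 Ab4.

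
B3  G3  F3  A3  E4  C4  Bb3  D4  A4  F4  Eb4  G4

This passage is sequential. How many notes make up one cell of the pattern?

4

12 notes total. Splitting into 3 groups of 4:
B3 G3 F3 A3 | E4 C4 Bb3 D4 | A4 F4 Eb4 G4
Every group is a transposition up a 4th of the one before; no shorter unit works.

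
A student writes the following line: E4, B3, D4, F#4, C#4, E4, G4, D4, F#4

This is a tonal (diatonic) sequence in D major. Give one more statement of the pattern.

Unit = 3 notes; the statements start on E4, F#4, G4, moving up a 2nd each time.
Statement 4 starts on A4 and keeps the same diatonic contour: A4 E4 G4.

A4 E4 G4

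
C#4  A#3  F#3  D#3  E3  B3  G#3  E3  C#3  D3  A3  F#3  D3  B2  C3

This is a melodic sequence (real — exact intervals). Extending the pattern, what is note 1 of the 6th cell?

Eb3

Grouping in 5s, the 1st note of each cell is C#4, B3, A3.
Extending down a 2nd: G3 → F3 → Eb3.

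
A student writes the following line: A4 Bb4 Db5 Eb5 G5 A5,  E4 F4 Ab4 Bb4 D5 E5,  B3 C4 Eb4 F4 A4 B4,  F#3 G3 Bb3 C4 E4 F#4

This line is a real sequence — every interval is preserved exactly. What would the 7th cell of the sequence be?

Taking 6-note groups, the heads are A4, E4, B3, F#3: the pattern moves down a 4th.
Extending down a 4th: C#3 → G#2 → D#2.
From D#2 the exact shape gives D#2 E2 G2 A2 C#3 D#3.

D#2 E2 G2 A2 C#3 D#3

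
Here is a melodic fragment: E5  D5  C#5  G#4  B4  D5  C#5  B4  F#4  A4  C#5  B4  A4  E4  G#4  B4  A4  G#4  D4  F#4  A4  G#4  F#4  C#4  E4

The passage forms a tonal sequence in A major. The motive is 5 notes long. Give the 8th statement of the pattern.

E4 D4 C#4 G#3 B3

With a 5-note motive the entries are E5, D5, C#5, B4, A4, each down a 2nd from the previous.
Continuing the starts: G#4 → F#4 → E4.
So cell 8 is E4 D4 C#4 G#3 B3.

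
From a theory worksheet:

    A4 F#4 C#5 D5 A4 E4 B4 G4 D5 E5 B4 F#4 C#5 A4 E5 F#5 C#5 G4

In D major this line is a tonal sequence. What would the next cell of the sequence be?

D5 B4 F#5 G5 D5 A4

Unit = 6 notes; the statements start on A4, B4, C#5, moving up a 2nd each time.
From D5 the diatonic shape gives D5 B4 F#5 G5 D5 A4.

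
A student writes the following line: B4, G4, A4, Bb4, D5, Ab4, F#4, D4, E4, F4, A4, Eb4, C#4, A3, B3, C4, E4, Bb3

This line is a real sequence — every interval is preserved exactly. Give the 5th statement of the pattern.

D#3 B2 C#3 D3 F#3 C3

The 6-note cells begin on B4, F#4, C#4 — each down a 4th from the last.
Continuing the starts: G#3 → D#3.
Statement 5 starts on D#3 and keeps the same exact contour: D#3 B2 C#3 D3 F#3 C3.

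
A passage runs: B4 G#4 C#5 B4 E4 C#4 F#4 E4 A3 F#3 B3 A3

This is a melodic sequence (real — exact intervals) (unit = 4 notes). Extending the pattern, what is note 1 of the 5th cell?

Grouping in 4s, the 1st note of each cell is B4, E4, A3.
Extending down a 5th: D3 → G2.

G2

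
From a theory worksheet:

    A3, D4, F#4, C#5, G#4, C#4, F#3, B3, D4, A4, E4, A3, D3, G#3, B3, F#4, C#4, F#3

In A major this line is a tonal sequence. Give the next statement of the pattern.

Taking 6-note groups, the heads are A3, F#3, D3: the pattern moves down a 3rd.
From B2 the diatonic shape gives B2 E3 G#3 D4 A3 D3.

B2 E3 G#3 D4 A3 D3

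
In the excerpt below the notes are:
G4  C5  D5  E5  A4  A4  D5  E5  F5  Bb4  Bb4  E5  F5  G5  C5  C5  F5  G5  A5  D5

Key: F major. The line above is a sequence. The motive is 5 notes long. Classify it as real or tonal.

Every note is diatonic to F major.
Cell 1 has +2 semitones from note 3 to 4, but cell 2 has +1 — the interval quality changes while the contour stays the same, which is the hallmark of a tonal sequence.

tonal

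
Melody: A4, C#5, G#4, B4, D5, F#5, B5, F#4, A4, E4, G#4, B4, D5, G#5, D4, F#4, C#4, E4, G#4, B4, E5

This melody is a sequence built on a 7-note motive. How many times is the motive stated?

21 notes in groups of 7 gives 21/7 = 3 statements.
Starts: A4, F#4, D4 — each down a 3rd.

3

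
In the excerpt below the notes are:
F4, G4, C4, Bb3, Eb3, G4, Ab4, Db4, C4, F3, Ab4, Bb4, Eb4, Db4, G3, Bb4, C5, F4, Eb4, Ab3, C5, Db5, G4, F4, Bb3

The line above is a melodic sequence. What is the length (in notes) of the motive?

There are 25 notes; a 5-note unit gives 5 cells:
F4 G4 C4 Bb3 Eb3 | G4 Ab4 Db4 C4 F3 | Ab4 Bb4 Eb4 Db4 G3 | Bb4 C5 F4 Eb4 Ab3 | C5 Db5 G4 F4 Bb3
Each cell is the previous one up a 2nd — so the unit is 5 notes.

5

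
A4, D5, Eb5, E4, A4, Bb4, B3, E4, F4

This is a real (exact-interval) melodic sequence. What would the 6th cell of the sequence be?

G#2 C#3 D3

Taking 3-note groups, the heads are A4, E4, B3: the pattern moves down a 4th.
Extending down a 4th: F#3 → C#3 → G#2.
So cell 6 is G#2 C#3 D3.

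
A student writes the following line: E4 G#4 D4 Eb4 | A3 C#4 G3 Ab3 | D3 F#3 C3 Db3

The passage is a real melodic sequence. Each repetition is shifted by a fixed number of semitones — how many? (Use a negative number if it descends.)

-7

Taking 4-note groups, the heads are E4, A3, D3: the pattern moves down a 5th.
Counting half-steps from E4 to A3: -7.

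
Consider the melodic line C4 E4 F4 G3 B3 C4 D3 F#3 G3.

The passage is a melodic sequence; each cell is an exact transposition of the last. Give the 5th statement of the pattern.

Taking 3-note groups, the heads are C4, G3, D3: the pattern moves down a 4th.
Extending down a 4th: A2 → E2.
From E2 the exact shape gives E2 G#2 A2.

E2 G#2 A2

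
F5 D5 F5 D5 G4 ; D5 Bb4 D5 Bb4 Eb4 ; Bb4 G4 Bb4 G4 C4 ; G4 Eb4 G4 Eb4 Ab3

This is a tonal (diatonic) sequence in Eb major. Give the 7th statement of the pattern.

Ab3 F3 Ab3 F3 Bb2

Unit = 5 notes; the statements start on F5, D5, Bb4, G4, moving down a 3rd each time.
Extending down a 3rd: Eb4 → C4 → Ab3.
From Ab3 the diatonic shape gives Ab3 F3 Ab3 F3 Bb2.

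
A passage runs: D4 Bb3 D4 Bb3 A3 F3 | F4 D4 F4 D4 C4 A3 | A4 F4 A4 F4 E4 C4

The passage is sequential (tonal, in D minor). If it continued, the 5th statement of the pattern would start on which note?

E5

With a 6-note motive the entries are D4, F4, A4, each up a 3rd from the previous.
Extending the heads up a 3rd: C5 → E5.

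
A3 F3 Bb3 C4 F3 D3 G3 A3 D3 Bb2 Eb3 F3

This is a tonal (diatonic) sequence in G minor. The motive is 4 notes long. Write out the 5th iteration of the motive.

G2 Eb2 A2 Bb2

Taking 4-note groups, the heads are A3, F3, D3: the pattern moves down a 3rd.
Extending down a 3rd: Bb2 → G2.
From G2 the diatonic shape gives G2 Eb2 A2 Bb2.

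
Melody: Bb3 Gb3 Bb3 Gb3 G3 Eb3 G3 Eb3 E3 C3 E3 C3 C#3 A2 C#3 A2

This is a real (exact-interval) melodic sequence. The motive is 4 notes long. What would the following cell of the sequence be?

With a 4-note motive the entries are Bb3, G3, E3, C#3, each down a 3rd from the previous.
From A#2 the exact shape gives A#2 F#2 A#2 F#2.

A#2 F#2 A#2 F#2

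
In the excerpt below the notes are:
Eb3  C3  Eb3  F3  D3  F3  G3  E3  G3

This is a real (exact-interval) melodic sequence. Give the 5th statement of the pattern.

B3 G#3 B3

Taking 3-note groups, the heads are Eb3, F3, G3: the pattern moves up a 2nd.
Extending up a 2nd: A3 → B3.
From B3 the exact shape gives B3 G#3 B3.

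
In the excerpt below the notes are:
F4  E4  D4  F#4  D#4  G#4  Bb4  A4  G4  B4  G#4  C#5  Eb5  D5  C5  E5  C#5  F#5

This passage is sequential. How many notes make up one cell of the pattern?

There are 18 notes; a 6-note unit gives 3 cells:
F4 E4 D4 F#4 D#4 G#4 | Bb4 A4 G4 B4 G#4 C#5 | Eb5 D5 C5 E5 C#5 F#5
That's a consistent up a 4th shift per cell, and no other grouping gives one.

6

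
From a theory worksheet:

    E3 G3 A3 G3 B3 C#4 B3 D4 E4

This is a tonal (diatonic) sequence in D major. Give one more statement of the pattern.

D4 F#4 G4

Unit = 3 notes; the statements start on E3, G3, B3, moving up a 3rd each time.
So cell 4 is D4 F#4 G4.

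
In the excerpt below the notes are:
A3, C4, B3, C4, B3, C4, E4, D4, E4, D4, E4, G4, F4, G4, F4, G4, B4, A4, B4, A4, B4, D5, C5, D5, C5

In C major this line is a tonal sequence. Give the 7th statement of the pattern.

F5 A5 G5 A5 G5

With a 5-note motive the entries are A3, C4, E4, G4, B4, each up a 3rd from the previous.
Extending up a 3rd: D5 → F5.
So cell 7 is F5 A5 G5 A5 G5.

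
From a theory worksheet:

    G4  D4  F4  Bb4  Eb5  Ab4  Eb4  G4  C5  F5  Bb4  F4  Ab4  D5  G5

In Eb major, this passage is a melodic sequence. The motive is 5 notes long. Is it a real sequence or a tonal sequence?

Every note is diatonic to Eb major.
Cell 1 has +3 semitones from note 2 to 3, but cell 2 has +4 — the interval quality changes while the contour stays the same, which is the hallmark of a tonal sequence.

tonal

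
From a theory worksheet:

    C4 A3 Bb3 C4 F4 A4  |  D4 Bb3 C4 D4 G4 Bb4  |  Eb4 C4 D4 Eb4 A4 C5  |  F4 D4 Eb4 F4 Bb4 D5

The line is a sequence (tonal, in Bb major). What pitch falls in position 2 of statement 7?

With 6-note cells, note 2 of each statement runs A3, Bb3, C4, D4.
Carrying that up a 2nd forward: Eb4 → F4 → G4.

G4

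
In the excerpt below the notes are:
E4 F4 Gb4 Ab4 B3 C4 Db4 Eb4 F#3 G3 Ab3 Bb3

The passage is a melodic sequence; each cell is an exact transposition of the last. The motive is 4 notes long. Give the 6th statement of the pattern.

D#2 E2 F2 G2

With a 4-note motive the entries are E4, B3, F#3, each down a 4th from the previous.
Extending down a 4th: C#3 → G#2 → D#2.
So cell 6 is D#2 E2 F2 G2.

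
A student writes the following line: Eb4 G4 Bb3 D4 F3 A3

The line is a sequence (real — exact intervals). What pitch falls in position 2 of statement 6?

With 2-note cells, note 2 of each statement runs G4, D4, A3.
Each moves down a 4th. Continuing: E3 → B2 → F#2.

F#2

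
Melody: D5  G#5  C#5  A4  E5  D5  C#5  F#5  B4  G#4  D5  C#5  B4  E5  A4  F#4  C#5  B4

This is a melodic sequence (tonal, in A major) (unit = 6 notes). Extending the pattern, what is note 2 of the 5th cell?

C#5

With 6-note cells, note 2 of each statement runs G#5, F#5, E5.
Each moves down a 2nd. Continuing: D5 → C#5.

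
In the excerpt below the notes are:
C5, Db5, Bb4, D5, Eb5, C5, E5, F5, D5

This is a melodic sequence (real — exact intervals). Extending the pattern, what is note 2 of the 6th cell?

B5

The unit is 3 notes. Position-2 pitches of the 3 shown cells: Db5, Eb5, F5.
Carrying that up a 2nd forward: G5 → A5 → B5.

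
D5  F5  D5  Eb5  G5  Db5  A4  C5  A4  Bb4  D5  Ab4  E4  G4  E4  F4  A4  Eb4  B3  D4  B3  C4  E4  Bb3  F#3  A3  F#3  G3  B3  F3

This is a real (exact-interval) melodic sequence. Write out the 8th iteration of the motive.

D#2 F#2 D#2 E2 G#2 D2

Taking 6-note groups, the heads are D5, A4, E4, B3, F#3: the pattern moves down a 4th.
Continuing the starts: C#3 → G#2 → D#2.
So cell 8 is D#2 F#2 D#2 E2 G#2 D2.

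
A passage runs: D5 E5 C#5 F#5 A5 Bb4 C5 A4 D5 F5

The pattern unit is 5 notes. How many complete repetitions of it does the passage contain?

10 notes in groups of 5 gives 10/5 = 2 statements.
Starts: D5, Bb4 — each down a 3rd.

2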